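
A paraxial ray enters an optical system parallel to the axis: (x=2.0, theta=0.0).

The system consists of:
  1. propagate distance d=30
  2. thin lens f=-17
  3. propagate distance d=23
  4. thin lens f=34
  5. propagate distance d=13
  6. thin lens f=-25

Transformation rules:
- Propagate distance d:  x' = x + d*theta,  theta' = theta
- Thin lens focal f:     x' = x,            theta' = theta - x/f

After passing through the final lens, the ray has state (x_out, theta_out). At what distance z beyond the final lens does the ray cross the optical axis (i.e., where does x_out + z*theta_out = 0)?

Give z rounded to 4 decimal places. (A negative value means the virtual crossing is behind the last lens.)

Initial: x=2.0000 theta=0.0000
After 1 (propagate distance d=30): x=2.0000 theta=0.0000
After 2 (thin lens f=-17): x=2.0000 theta=2/17 (≈0.1176)
After 3 (propagate distance d=23): x=80/17 (≈4.7059) theta=2/17 (≈0.1176)
After 4 (thin lens f=34): x=80/17 (≈4.7059) theta=-6/289 (≈-0.0208)
After 5 (propagate distance d=13): x=1282/289 (≈4.4360) theta=-6/289 (≈-0.0208)
After 6 (thin lens f=-25): x=1282/289 (≈4.4360) theta=1132/7225 (≈0.1567)
z_focus = -x_out/theta_out = -(1282/289)/(1132/7225) = -16025/566 ≈ -28.3127
Rounded to 4 decimal places: z = -28.3127

Answer: -28.3127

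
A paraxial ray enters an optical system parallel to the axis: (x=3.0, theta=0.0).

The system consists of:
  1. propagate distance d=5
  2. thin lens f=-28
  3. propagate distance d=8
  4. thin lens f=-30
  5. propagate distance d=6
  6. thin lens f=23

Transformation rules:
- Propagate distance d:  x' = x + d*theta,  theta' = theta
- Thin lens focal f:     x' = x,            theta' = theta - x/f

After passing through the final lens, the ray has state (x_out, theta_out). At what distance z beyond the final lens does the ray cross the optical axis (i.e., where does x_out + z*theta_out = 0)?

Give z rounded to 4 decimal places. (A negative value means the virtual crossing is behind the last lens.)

Initial: x=3.0000 theta=0.0000
After 1 (propagate distance d=5): x=3.0000 theta=0.0000
After 2 (thin lens f=-28): x=3.0000 theta=3/28 (≈0.1071)
After 3 (propagate distance d=8): x=27/7 (≈3.8571) theta=3/28 (≈0.1071)
After 4 (thin lens f=-30): x=27/7 (≈3.8571) theta=33/140 (≈0.2357)
After 5 (propagate distance d=6): x=369/70 (≈5.2714) theta=33/140 (≈0.2357)
After 6 (thin lens f=23): x=369/70 (≈5.2714) theta=3/460 (≈0.0065)
z_focus = -x_out/theta_out = -(369/70)/(3/460) = -5658/7 ≈ -808.2857
Rounded to 4 decimal places: z = -808.2857

Answer: -808.2857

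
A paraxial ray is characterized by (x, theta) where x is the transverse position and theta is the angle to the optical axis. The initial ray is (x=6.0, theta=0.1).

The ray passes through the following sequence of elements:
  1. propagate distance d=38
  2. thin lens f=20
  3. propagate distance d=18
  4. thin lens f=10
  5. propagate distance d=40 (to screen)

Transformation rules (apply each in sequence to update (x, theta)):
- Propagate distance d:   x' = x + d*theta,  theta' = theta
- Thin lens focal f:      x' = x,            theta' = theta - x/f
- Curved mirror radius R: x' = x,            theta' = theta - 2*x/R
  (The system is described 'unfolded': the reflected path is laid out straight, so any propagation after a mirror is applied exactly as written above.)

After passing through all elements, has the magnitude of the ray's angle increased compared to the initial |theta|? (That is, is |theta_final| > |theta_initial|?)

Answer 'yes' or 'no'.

Initial: x=6.0000 theta=0.1000
After 1 (propagate distance d=38): x=9.8000 theta=0.1000
After 2 (thin lens f=20): x=9.8000 theta=-0.3900
After 3 (propagate distance d=18): x=2.7800 theta=-0.3900
After 4 (thin lens f=10): x=2.7800 theta=-0.6680
After 5 (propagate distance d=40 (to screen)): x=-23.9400 theta=-0.6680
|theta_initial|=0.1000 |theta_final|=0.6680 -> increased

Answer: yes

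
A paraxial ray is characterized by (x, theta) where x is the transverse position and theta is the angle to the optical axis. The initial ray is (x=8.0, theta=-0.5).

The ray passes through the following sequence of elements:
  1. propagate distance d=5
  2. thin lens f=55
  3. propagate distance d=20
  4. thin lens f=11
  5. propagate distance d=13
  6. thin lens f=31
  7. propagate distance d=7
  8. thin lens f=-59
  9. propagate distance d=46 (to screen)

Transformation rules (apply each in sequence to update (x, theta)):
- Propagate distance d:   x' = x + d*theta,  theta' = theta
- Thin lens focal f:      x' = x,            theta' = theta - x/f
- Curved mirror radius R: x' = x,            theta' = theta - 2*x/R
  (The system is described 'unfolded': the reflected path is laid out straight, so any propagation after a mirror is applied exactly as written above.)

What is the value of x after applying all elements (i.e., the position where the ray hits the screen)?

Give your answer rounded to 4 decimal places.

Answer: 0.1706

Derivation:
Initial: x=8.0000 theta=-0.5000
After 1 (propagate distance d=5): x=5.5000 theta=-0.5000
After 2 (thin lens f=55): x=5.5000 theta=-0.6000
After 3 (propagate distance d=20): x=-6.5000 theta=-0.6000
After 4 (thin lens f=11): x=-6.5000 theta=-1/110 (≈-0.0091)
After 5 (propagate distance d=13): x=-364/55 (≈-6.6182) theta=-1/110 (≈-0.0091)
After 6 (thin lens f=31): x=-364/55 (≈-6.6182) theta=697/3410 (≈0.2044)
After 7 (propagate distance d=7): x=-17689/3410 (≈-5.1874) theta=697/3410 (≈0.2044)
After 8 (thin lens f=-59): x=-17689/3410 (≈-5.1874) theta=11717/100595 (≈0.1165)
After 9 (propagate distance d=46 (to screen)): x=34313/201190 (≈0.1706) theta=11717/100595 (≈0.1165)
Rounded to 4 decimal places: x = 0.1706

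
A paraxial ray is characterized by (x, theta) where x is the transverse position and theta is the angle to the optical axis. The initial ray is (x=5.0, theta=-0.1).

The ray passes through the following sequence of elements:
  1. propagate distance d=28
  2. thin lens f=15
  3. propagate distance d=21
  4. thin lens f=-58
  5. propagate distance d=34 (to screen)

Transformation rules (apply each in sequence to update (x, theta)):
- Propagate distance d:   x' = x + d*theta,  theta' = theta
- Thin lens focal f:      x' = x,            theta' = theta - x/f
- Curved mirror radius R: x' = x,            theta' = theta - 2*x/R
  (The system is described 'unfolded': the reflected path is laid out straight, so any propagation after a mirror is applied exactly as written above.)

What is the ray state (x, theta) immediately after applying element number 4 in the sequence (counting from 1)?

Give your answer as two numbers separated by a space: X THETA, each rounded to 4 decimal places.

Initial: x=5.0000 theta=-0.1000
After 1 (propagate distance d=28): x=2.2000 theta=-0.1000
After 2 (thin lens f=15): x=2.2000 theta=-37/150 (≈-0.2467)
After 3 (propagate distance d=21): x=-2.9800 theta=-37/150 (≈-0.2467)
After 4 (thin lens f=-58): x=-2.9800 theta=-2593/8700 (≈-0.2980)
Rounded to 4 decimal places: x = -2.9800, theta = -0.2980

Answer: -2.9800 -0.2980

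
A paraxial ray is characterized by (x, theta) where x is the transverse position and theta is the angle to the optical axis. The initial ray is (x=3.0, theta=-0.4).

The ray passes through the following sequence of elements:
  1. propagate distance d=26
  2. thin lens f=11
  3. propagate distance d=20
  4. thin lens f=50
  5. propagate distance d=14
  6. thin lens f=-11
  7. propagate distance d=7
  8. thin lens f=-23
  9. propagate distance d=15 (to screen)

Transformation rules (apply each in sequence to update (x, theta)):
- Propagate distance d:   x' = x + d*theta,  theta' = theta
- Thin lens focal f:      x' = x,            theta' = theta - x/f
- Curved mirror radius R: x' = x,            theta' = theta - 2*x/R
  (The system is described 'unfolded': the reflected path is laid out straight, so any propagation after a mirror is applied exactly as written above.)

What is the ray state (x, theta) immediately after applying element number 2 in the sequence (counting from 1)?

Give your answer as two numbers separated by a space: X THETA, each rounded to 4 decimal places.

Initial: x=3.0000 theta=-0.4000
After 1 (propagate distance d=26): x=-7.4000 theta=-0.4000
After 2 (thin lens f=11): x=-7.4000 theta=3/11 (≈0.2727)
Rounded to 4 decimal places: x = -7.4000, theta = 0.2727

Answer: -7.4000 0.2727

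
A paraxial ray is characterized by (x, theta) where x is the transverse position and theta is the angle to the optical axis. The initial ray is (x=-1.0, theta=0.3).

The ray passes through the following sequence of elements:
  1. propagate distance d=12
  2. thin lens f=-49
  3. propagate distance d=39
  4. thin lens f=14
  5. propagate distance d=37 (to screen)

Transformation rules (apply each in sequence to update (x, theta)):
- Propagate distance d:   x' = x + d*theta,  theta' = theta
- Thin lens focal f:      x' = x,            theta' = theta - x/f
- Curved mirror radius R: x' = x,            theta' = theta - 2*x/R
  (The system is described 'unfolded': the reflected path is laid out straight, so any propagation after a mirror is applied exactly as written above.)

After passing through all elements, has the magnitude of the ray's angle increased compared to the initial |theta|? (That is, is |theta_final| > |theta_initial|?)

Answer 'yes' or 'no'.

Initial: x=-1.0000 theta=0.3000
After 1 (propagate distance d=12): x=2.6000 theta=0.3000
After 2 (thin lens f=-49): x=2.6000 theta=173/490 (≈0.3531)
After 3 (propagate distance d=39): x=8021/490 (≈16.3694) theta=173/490 (≈0.3531)
After 4 (thin lens f=14): x=8021/490 (≈16.3694) theta=-5599/6860 (≈-0.8162)
After 5 (propagate distance d=37 (to screen)): x=-94869/6860 (≈-13.8293) theta=-5599/6860 (≈-0.8162)
|theta_initial|=0.3000 |theta_final|=5599/6860 (≈0.8162) -> increased

Answer: yes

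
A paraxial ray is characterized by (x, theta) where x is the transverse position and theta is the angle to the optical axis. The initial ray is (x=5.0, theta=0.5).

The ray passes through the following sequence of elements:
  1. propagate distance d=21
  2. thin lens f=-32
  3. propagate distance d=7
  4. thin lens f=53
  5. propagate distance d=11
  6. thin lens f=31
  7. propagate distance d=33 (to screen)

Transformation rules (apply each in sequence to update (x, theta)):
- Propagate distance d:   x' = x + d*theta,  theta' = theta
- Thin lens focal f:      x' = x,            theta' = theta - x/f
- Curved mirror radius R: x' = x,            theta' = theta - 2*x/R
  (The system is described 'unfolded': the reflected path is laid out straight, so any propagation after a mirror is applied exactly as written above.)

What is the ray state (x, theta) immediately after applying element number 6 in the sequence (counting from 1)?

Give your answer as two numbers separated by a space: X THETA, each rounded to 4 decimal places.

Initial: x=5.0000 theta=0.5000
After 1 (propagate distance d=21): x=15.5000 theta=0.5000
After 2 (thin lens f=-32): x=15.5000 theta=63/64 (≈0.9844)
After 3 (propagate distance d=7): x=1433/64 (≈22.3906) theta=63/64 (≈0.9844)
After 4 (thin lens f=53): x=1433/64 (≈22.3906) theta=953/1696 (≈0.5619)
After 5 (propagate distance d=11): x=96915/3392 (≈28.5716) theta=953/1696 (≈0.5619)
After 6 (thin lens f=31): x=96915/3392 (≈28.5716) theta=-37829/105152 (≈-0.3598)
Rounded to 4 decimal places: x = 28.5716, theta = -0.3598

Answer: 28.5716 -0.3598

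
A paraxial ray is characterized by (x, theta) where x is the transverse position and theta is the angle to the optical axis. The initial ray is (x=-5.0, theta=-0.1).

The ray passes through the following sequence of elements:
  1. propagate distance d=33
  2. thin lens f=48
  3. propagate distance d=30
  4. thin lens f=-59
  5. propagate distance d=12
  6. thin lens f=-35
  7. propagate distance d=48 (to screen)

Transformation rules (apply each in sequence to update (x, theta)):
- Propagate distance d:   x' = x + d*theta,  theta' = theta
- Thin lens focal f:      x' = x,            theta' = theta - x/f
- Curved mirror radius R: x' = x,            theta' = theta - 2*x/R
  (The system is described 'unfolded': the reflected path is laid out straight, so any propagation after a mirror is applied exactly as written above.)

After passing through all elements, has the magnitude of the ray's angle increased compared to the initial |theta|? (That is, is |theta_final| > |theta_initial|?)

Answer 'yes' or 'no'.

Answer: yes

Derivation:
Initial: x=-5.0000 theta=-0.1000
After 1 (propagate distance d=33): x=-8.3000 theta=-0.1000
After 2 (thin lens f=48): x=-8.3000 theta=7/96 (≈0.0729)
After 3 (propagate distance d=30): x=-6.1125 theta=7/96 (≈0.0729)
After 4 (thin lens f=-59): x=-6.1125 theta=-869/28320 (≈-0.0307)
After 5 (propagate distance d=12): x=-30589/4720 (≈-6.4807) theta=-869/28320 (≈-0.0307)
After 6 (thin lens f=-35): x=-30589/4720 (≈-6.4807) theta=-213949/991200 (≈-0.2158)
After 7 (propagate distance d=48 (to screen)): x=-2782207/165200 (≈-16.8414) theta=-213949/991200 (≈-0.2158)
|theta_initial|=0.1000 |theta_final|=213949/991200 (≈0.2158) -> increased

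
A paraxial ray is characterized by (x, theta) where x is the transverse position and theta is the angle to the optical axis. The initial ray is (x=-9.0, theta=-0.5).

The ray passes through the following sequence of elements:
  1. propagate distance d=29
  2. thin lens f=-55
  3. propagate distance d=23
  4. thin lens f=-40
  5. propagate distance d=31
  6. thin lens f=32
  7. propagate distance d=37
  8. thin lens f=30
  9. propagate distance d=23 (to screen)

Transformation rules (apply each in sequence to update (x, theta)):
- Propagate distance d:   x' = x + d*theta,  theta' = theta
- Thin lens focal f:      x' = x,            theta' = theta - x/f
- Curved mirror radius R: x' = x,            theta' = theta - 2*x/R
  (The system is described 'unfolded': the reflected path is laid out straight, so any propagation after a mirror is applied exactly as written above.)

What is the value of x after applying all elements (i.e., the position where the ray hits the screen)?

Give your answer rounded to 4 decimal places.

Initial: x=-9.0000 theta=-0.5000
After 1 (propagate distance d=29): x=-23.5000 theta=-0.5000
After 2 (thin lens f=-55): x=-23.5000 theta=-51/55 (≈-0.9273)
After 3 (propagate distance d=23): x=-4931/110 (≈-44.8273) theta=-51/55 (≈-0.9273)
After 4 (thin lens f=-40): x=-4931/110 (≈-44.8273) theta=-9011/4400 (≈-2.0480)
After 5 (propagate distance d=31): x=-476581/4400 (≈-108.3139) theta=-9011/4400 (≈-2.0480)
After 6 (thin lens f=32): x=-476581/4400 (≈-108.3139) theta=188229/140800 (≈1.3369)
After 7 (propagate distance d=37): x=-8286119/140800 (≈-58.8503) theta=188229/140800 (≈1.3369)
After 8 (thin lens f=30): x=-8286119/140800 (≈-58.8503) theta=13932989/4224000 (≈3.2985)
After 9 (propagate distance d=23 (to screen)): x=6534107/384000 (≈17.0159) theta=13932989/4224000 (≈3.2985)
Rounded to 4 decimal places: x = 17.0159

Answer: 17.0159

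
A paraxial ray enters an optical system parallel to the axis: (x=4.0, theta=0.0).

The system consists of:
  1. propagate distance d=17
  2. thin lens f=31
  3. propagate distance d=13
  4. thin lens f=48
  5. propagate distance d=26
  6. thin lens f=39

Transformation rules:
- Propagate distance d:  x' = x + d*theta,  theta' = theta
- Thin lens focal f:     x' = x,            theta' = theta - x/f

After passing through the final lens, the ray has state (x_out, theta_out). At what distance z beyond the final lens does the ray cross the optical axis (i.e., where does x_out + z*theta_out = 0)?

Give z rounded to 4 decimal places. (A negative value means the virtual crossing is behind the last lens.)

Initial: x=4.0000 theta=0.0000
After 1 (propagate distance d=17): x=4.0000 theta=0.0000
After 2 (thin lens f=31): x=4.0000 theta=-4/31 (≈-0.1290)
After 3 (propagate distance d=13): x=72/31 (≈2.3226) theta=-4/31 (≈-0.1290)
After 4 (thin lens f=48): x=72/31 (≈2.3226) theta=-11/62 (≈-0.1774)
After 5 (propagate distance d=26): x=-71/31 (≈-2.2903) theta=-11/62 (≈-0.1774)
After 6 (thin lens f=39): x=-71/31 (≈-2.2903) theta=-287/2418 (≈-0.1187)
z_focus = -x_out/theta_out = -(-71/31)/(-287/2418) = -5538/287 ≈ -19.2962
Rounded to 4 decimal places: z = -19.2962

Answer: -19.2962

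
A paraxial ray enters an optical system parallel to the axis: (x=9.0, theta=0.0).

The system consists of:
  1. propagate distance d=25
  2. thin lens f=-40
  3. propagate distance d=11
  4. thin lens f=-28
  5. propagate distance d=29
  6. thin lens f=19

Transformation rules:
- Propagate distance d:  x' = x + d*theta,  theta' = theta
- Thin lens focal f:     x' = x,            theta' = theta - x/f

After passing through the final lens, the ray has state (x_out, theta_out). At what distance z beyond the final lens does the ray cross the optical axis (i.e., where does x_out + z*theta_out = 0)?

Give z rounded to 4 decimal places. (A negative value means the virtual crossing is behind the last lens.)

Answer: 31.8580

Derivation:
Initial: x=9.0000 theta=0.0000
After 1 (propagate distance d=25): x=9.0000 theta=0.0000
After 2 (thin lens f=-40): x=9.0000 theta=0.2250
After 3 (propagate distance d=11): x=11.4750 theta=0.2250
After 4 (thin lens f=-28): x=11.4750 theta=711/1120 (≈0.6348)
After 5 (propagate distance d=29): x=33471/1120 (≈29.8848) theta=711/1120 (≈0.6348)
After 6 (thin lens f=19): x=33471/1120 (≈29.8848) theta=-9981/10640 (≈-0.9381)
z_focus = -x_out/theta_out = -(33471/1120)/(-9981/10640) = 70661/2218 ≈ 31.8580
Rounded to 4 decimal places: z = 31.8580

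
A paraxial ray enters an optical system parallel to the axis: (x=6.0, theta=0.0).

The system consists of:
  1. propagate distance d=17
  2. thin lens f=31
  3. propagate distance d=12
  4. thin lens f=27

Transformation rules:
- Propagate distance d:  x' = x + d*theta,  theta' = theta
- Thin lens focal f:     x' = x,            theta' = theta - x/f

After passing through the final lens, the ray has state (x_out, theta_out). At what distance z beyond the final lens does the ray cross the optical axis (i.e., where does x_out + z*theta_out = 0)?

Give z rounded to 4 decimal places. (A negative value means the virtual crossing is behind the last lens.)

Initial: x=6.0000 theta=0.0000
After 1 (propagate distance d=17): x=6.0000 theta=0.0000
After 2 (thin lens f=31): x=6.0000 theta=-6/31 (≈-0.1935)
After 3 (propagate distance d=12): x=114/31 (≈3.6774) theta=-6/31 (≈-0.1935)
After 4 (thin lens f=27): x=114/31 (≈3.6774) theta=-92/279 (≈-0.3297)
z_focus = -x_out/theta_out = -(114/31)/(-92/279) = 513/46 ≈ 11.1522
Rounded to 4 decimal places: z = 11.1522

Answer: 11.1522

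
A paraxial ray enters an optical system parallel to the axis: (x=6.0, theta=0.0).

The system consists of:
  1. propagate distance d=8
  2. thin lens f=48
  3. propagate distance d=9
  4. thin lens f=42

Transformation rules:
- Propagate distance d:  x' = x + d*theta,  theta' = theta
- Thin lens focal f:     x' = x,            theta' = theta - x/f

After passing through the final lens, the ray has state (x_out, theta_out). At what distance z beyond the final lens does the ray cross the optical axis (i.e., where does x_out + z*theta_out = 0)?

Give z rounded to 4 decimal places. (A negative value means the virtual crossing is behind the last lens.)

Answer: 20.2222

Derivation:
Initial: x=6.0000 theta=0.0000
After 1 (propagate distance d=8): x=6.0000 theta=0.0000
After 2 (thin lens f=48): x=6.0000 theta=-0.1250
After 3 (propagate distance d=9): x=4.8750 theta=-0.1250
After 4 (thin lens f=42): x=4.8750 theta=-27/112 (≈-0.2411)
z_focus = -x_out/theta_out = -(4.8750)/(-27/112) = 182/9 ≈ 20.2222
Rounded to 4 decimal places: z = 20.2222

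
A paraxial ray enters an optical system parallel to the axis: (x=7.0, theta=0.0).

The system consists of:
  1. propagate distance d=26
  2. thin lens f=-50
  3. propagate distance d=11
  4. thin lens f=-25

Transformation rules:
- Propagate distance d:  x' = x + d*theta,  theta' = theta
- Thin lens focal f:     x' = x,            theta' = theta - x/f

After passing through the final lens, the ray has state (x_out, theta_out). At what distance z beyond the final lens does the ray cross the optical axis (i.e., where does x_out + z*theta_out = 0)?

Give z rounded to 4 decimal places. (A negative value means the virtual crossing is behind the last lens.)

Initial: x=7.0000 theta=0.0000
After 1 (propagate distance d=26): x=7.0000 theta=0.0000
After 2 (thin lens f=-50): x=7.0000 theta=0.1400
After 3 (propagate distance d=11): x=8.5400 theta=0.1400
After 4 (thin lens f=-25): x=8.5400 theta=0.4816
z_focus = -x_out/theta_out = -(8.5400)/(0.4816) = -1525/86 ≈ -17.7326
Rounded to 4 decimal places: z = -17.7326

Answer: -17.7326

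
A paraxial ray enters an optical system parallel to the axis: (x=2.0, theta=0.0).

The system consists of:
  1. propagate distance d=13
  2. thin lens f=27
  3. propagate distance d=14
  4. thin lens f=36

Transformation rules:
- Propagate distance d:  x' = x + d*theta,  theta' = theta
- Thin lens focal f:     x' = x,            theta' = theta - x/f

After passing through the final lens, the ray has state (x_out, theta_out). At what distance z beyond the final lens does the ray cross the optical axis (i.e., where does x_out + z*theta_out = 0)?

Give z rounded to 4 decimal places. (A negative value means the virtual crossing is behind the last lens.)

Initial: x=2.0000 theta=0.0000
After 1 (propagate distance d=13): x=2.0000 theta=0.0000
After 2 (thin lens f=27): x=2.0000 theta=-2/27 (≈-0.0741)
After 3 (propagate distance d=14): x=26/27 (≈0.9630) theta=-2/27 (≈-0.0741)
After 4 (thin lens f=36): x=26/27 (≈0.9630) theta=-49/486 (≈-0.1008)
z_focus = -x_out/theta_out = -(26/27)/(-49/486) = 468/49 ≈ 9.5510
Rounded to 4 decimal places: z = 9.5510

Answer: 9.5510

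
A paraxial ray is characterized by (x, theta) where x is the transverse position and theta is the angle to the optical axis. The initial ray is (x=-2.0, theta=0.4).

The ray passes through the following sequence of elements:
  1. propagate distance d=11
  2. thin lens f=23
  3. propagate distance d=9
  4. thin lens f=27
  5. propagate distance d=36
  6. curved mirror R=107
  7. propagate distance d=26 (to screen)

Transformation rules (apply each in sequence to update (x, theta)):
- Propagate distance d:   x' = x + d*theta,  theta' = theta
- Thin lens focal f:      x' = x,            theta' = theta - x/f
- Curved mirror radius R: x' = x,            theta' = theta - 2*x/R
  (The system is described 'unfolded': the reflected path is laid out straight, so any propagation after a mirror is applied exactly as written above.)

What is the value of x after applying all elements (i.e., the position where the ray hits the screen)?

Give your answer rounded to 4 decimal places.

Answer: 7.4173

Derivation:
Initial: x=-2.0000 theta=0.4000
After 1 (propagate distance d=11): x=2.4000 theta=0.4000
After 2 (thin lens f=23): x=2.4000 theta=34/115 (≈0.2957)
After 3 (propagate distance d=9): x=582/115 (≈5.0609) theta=34/115 (≈0.2957)
After 4 (thin lens f=27): x=582/115 (≈5.0609) theta=112/1035 (≈0.1082)
After 5 (propagate distance d=36): x=206/23 (≈8.9565) theta=112/1035 (≈0.1082)
After 6 (curved mirror R=107): x=206/23 (≈8.9565) theta=-6556/110745 (≈-0.0592)
After 7 (propagate distance d=26 (to screen)): x=821434/110745 (≈7.4173) theta=-6556/110745 (≈-0.0592)
Rounded to 4 decimal places: x = 7.4173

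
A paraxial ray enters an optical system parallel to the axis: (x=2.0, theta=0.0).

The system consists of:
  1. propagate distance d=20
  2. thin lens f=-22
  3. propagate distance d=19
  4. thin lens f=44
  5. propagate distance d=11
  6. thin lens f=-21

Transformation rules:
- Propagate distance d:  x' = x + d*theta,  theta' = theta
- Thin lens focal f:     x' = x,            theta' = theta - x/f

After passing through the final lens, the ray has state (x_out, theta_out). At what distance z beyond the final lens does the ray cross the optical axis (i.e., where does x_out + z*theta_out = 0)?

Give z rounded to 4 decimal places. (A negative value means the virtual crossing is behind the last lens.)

Answer: -20.3037

Derivation:
Initial: x=2.0000 theta=0.0000
After 1 (propagate distance d=20): x=2.0000 theta=0.0000
After 2 (thin lens f=-22): x=2.0000 theta=1/11 (≈0.0909)
After 3 (propagate distance d=19): x=41/11 (≈3.7273) theta=1/11 (≈0.0909)
After 4 (thin lens f=44): x=41/11 (≈3.7273) theta=3/484 (≈0.0062)
After 5 (propagate distance d=11): x=167/44 (≈3.7955) theta=3/484 (≈0.0062)
After 6 (thin lens f=-21): x=167/44 (≈3.7955) theta=475/2541 (≈0.1869)
z_focus = -x_out/theta_out = -(167/44)/(475/2541) = -38577/1900 ≈ -20.3037
Rounded to 4 decimal places: z = -20.3037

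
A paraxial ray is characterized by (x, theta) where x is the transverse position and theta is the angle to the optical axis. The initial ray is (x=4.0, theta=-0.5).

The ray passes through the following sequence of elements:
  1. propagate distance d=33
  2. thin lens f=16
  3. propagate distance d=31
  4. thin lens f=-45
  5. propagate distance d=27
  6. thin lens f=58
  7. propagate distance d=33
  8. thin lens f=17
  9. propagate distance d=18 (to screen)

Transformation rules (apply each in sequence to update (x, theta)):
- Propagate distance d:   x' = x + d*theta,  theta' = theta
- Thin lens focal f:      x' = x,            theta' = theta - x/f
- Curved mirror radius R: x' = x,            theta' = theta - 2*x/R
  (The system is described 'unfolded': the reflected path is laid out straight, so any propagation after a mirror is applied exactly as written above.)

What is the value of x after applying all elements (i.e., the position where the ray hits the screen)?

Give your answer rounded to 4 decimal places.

Initial: x=4.0000 theta=-0.5000
After 1 (propagate distance d=33): x=-12.5000 theta=-0.5000
After 2 (thin lens f=16): x=-12.5000 theta=9/32 (≈0.2813)
After 3 (propagate distance d=31): x=-121/32 (≈-3.7813) theta=9/32 (≈0.2813)
After 4 (thin lens f=-45): x=-121/32 (≈-3.7813) theta=71/360 (≈0.1972)
After 5 (propagate distance d=27): x=247/160 (≈1.5438) theta=71/360 (≈0.1972)
After 6 (thin lens f=58): x=247/160 (≈1.5438) theta=14249/83520 (≈0.1706)
After 7 (propagate distance d=33): x=199717/27840 (≈7.1737) theta=14249/83520 (≈0.1706)
After 8 (thin lens f=17): x=199717/27840 (≈7.1737) theta=-178459/709920 (≈-0.2514)
After 9 (propagate distance d=18 (to screen)): x=1253681/473280 (≈2.6489) theta=-178459/709920 (≈-0.2514)
Rounded to 4 decimal places: x = 2.6489

Answer: 2.6489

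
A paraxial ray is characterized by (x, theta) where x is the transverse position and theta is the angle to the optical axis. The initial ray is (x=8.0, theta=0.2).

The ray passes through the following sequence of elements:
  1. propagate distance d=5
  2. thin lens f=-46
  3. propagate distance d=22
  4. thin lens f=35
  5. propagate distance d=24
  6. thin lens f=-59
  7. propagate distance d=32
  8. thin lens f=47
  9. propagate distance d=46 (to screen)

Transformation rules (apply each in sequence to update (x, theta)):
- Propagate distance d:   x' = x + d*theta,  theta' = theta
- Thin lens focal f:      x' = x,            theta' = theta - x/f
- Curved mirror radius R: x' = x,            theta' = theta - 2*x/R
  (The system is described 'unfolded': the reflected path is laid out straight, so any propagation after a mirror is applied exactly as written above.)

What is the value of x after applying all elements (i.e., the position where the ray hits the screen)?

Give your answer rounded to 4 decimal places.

Answer: 7.0922

Derivation:
Initial: x=8.0000 theta=0.2000
After 1 (propagate distance d=5): x=9.0000 theta=0.2000
After 2 (thin lens f=-46): x=9.0000 theta=91/230 (≈0.3957)
After 3 (propagate distance d=22): x=2036/115 (≈17.7043) theta=91/230 (≈0.3957)
After 4 (thin lens f=35): x=2036/115 (≈17.7043) theta=-887/8050 (≈-0.1102)
After 5 (propagate distance d=24): x=60616/4025 (≈15.0599) theta=-887/8050 (≈-0.1102)
After 6 (thin lens f=-59): x=60616/4025 (≈15.0599) theta=68899/474950 (≈0.1451)
After 7 (propagate distance d=32): x=4678728/237475 (≈19.7020) theta=68899/474950 (≈0.1451)
After 8 (thin lens f=47): x=4678728/237475 (≈19.7020) theta=-6119203/22322650 (≈-0.2741)
After 9 (propagate distance d=46 (to screen)): x=79158547/11161325 (≈7.0922) theta=-6119203/22322650 (≈-0.2741)
Rounded to 4 decimal places: x = 7.0922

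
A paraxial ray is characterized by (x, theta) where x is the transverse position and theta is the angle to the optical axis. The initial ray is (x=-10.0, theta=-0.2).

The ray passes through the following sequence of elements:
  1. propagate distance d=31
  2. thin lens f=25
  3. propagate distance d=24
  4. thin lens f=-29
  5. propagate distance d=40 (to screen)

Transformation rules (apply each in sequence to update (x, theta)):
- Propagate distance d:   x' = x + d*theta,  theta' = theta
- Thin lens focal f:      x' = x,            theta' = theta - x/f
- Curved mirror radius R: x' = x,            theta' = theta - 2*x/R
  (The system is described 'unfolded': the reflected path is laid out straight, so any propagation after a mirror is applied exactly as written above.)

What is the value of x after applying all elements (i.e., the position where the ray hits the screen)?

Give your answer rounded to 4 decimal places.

Answer: 4.9575

Derivation:
Initial: x=-10.0000 theta=-0.2000
After 1 (propagate distance d=31): x=-16.2000 theta=-0.2000
After 2 (thin lens f=25): x=-16.2000 theta=0.4480
After 3 (propagate distance d=24): x=-5.4480 theta=0.4480
After 4 (thin lens f=-29): x=-5.4480 theta=943/3625 (≈0.2601)
After 5 (propagate distance d=40 (to screen)): x=17971/3625 (≈4.9575) theta=943/3625 (≈0.2601)
Rounded to 4 decimal places: x = 4.9575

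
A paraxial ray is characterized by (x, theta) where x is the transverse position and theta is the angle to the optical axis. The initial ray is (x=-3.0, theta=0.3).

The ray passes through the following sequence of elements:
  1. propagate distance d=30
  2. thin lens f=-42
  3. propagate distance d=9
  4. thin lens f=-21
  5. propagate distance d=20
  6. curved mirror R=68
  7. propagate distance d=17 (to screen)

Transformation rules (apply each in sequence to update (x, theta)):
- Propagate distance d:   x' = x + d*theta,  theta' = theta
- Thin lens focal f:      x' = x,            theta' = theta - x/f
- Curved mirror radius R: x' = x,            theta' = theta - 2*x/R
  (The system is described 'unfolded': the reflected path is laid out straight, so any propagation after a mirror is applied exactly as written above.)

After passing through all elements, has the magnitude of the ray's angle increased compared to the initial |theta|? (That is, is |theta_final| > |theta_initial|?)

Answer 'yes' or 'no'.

Initial: x=-3.0000 theta=0.3000
After 1 (propagate distance d=30): x=6.0000 theta=0.3000
After 2 (thin lens f=-42): x=6.0000 theta=31/70 (≈0.4429)
After 3 (propagate distance d=9): x=699/70 (≈9.9857) theta=31/70 (≈0.4429)
After 4 (thin lens f=-21): x=699/70 (≈9.9857) theta=45/49 (≈0.9184)
After 5 (propagate distance d=20): x=13893/490 (≈28.3531) theta=45/49 (≈0.9184)
After 6 (curved mirror R=68): x=13893/490 (≈28.3531) theta=201/2380 (≈0.0845)
After 7 (propagate distance d=17 (to screen)): x=29193/980 (≈29.7888) theta=201/2380 (≈0.0845)
|theta_initial|=0.3000 |theta_final|=201/2380 (≈0.0845) -> not increased

Answer: no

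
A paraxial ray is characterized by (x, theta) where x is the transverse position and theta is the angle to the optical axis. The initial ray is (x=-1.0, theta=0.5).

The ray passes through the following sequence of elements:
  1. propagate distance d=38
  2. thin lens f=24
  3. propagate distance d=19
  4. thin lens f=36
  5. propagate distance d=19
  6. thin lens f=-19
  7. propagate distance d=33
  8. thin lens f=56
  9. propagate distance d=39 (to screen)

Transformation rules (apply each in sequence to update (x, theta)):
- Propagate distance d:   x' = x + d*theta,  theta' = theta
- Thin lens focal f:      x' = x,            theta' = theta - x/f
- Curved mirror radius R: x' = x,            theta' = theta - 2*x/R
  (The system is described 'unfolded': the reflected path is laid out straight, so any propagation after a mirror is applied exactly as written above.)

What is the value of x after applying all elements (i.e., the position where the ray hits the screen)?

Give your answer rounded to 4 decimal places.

Answer: -25.9505

Derivation:
Initial: x=-1.0000 theta=0.5000
After 1 (propagate distance d=38): x=18.0000 theta=0.5000
After 2 (thin lens f=24): x=18.0000 theta=-0.2500
After 3 (propagate distance d=19): x=13.2500 theta=-0.2500
After 4 (thin lens f=36): x=13.2500 theta=-89/144 (≈-0.6181)
After 5 (propagate distance d=19): x=217/144 (≈1.5069) theta=-89/144 (≈-0.6181)
After 6 (thin lens f=-19): x=217/144 (≈1.5069) theta=-737/1368 (≈-0.5387)
After 7 (propagate distance d=33): x=-44519/2736 (≈-16.2716) theta=-737/1368 (≈-0.5387)
After 8 (thin lens f=56): x=-44519/2736 (≈-16.2716) theta=-4225/17024 (≈-0.2482)
After 9 (propagate distance d=39 (to screen)): x=-3976039/153216 (≈-25.9505) theta=-4225/17024 (≈-0.2482)
Rounded to 4 decimal places: x = -25.9505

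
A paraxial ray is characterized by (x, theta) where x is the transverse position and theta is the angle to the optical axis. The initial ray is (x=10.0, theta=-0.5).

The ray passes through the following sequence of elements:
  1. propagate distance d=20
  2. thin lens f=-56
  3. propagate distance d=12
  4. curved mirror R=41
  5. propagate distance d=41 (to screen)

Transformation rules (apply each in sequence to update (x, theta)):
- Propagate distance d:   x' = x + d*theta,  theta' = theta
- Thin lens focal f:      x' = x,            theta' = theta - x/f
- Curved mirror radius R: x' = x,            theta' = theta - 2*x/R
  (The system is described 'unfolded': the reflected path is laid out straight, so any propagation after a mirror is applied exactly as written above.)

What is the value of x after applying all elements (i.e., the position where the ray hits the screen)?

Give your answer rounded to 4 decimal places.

Answer: -14.5000

Derivation:
Initial: x=10.0000 theta=-0.5000
After 1 (propagate distance d=20): x=0.0000 theta=-0.5000
After 2 (thin lens f=-56): x=0.0000 theta=-0.5000
After 3 (propagate distance d=12): x=-6.0000 theta=-0.5000
After 4 (curved mirror R=41): x=-6.0000 theta=-17/82 (≈-0.2073)
After 5 (propagate distance d=41 (to screen)): x=-14.5000 theta=-17/82 (≈-0.2073)
Rounded to 4 decimal places: x = -14.5000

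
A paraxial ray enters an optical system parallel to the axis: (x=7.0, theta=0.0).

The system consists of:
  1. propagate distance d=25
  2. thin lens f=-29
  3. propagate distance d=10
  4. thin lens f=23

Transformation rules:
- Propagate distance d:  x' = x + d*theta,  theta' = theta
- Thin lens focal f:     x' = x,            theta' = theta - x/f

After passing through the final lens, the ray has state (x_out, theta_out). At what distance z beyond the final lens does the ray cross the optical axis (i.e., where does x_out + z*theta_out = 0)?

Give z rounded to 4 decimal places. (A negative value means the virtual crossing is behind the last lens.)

Answer: 56.0625

Derivation:
Initial: x=7.0000 theta=0.0000
After 1 (propagate distance d=25): x=7.0000 theta=0.0000
After 2 (thin lens f=-29): x=7.0000 theta=7/29 (≈0.2414)
After 3 (propagate distance d=10): x=273/29 (≈9.4138) theta=7/29 (≈0.2414)
After 4 (thin lens f=23): x=273/29 (≈9.4138) theta=-112/667 (≈-0.1679)
z_focus = -x_out/theta_out = -(273/29)/(-112/667) = 56.0625
Rounded to 4 decimal places: z = 56.0625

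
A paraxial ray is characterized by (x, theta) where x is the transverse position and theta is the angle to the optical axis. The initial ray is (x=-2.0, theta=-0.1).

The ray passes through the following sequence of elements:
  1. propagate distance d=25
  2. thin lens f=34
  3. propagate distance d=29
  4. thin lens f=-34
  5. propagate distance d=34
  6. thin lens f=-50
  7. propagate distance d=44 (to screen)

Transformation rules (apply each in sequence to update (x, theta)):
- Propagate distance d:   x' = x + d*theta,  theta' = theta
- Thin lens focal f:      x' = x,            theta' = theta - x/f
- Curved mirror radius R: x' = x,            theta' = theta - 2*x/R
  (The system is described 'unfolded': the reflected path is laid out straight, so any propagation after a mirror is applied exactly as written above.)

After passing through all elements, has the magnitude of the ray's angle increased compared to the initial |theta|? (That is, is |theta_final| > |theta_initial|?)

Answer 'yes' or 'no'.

Initial: x=-2.0000 theta=-0.1000
After 1 (propagate distance d=25): x=-4.5000 theta=-0.1000
After 2 (thin lens f=34): x=-4.5000 theta=11/340 (≈0.0324)
After 3 (propagate distance d=29): x=-1211/340 (≈-3.5618) theta=11/340 (≈0.0324)
After 4 (thin lens f=-34): x=-1211/340 (≈-3.5618) theta=-837/11560 (≈-0.0724)
After 5 (propagate distance d=34): x=-512/85 (≈-6.0235) theta=-837/11560 (≈-0.0724)
After 6 (thin lens f=-50): x=-512/85 (≈-6.0235) theta=-55741/289000 (≈-0.1929)
After 7 (propagate distance d=44 (to screen)): x=-1048351/72250 (≈-14.5100) theta=-55741/289000 (≈-0.1929)
|theta_initial|=0.1000 |theta_final|=55741/289000 (≈0.1929) -> increased

Answer: yes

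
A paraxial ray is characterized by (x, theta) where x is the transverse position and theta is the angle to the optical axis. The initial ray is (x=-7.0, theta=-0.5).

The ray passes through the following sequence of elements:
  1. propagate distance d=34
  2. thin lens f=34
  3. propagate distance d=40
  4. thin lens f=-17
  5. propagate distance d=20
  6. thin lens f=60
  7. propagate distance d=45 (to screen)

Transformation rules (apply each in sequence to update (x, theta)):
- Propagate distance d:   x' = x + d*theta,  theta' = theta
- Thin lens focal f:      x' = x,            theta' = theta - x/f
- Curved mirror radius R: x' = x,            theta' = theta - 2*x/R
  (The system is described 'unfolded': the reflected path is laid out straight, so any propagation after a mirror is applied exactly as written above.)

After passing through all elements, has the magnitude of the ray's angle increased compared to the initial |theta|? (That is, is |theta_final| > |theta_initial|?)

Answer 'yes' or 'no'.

Answer: no

Derivation:
Initial: x=-7.0000 theta=-0.5000
After 1 (propagate distance d=34): x=-24.0000 theta=-0.5000
After 2 (thin lens f=34): x=-24.0000 theta=7/34 (≈0.2059)
After 3 (propagate distance d=40): x=-268/17 (≈-15.7647) theta=7/34 (≈0.2059)
After 4 (thin lens f=-17): x=-268/17 (≈-15.7647) theta=-417/578 (≈-0.7215)
After 5 (propagate distance d=20): x=-8726/289 (≈-30.1938) theta=-417/578 (≈-0.7215)
After 6 (thin lens f=60): x=-8726/289 (≈-30.1938) theta=-946/4335 (≈-0.2182)
After 7 (propagate distance d=45 (to screen)): x=-11564/289 (≈-40.0138) theta=-946/4335 (≈-0.2182)
|theta_initial|=0.5000 |theta_final|=946/4335 (≈0.2182) -> not increased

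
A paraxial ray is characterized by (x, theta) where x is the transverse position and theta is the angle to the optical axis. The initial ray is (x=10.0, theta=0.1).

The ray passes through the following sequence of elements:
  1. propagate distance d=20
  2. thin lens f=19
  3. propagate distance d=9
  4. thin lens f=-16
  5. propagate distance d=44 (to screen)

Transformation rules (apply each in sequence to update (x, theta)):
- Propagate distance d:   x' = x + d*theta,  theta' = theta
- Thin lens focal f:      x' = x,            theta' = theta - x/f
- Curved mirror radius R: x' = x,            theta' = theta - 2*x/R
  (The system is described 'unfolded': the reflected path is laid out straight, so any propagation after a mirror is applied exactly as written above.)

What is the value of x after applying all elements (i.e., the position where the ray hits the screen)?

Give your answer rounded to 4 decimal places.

Initial: x=10.0000 theta=0.1000
After 1 (propagate distance d=20): x=12.0000 theta=0.1000
After 2 (thin lens f=19): x=12.0000 theta=-101/190 (≈-0.5316)
After 3 (propagate distance d=9): x=1371/190 (≈7.2158) theta=-101/190 (≈-0.5316)
After 4 (thin lens f=-16): x=1371/190 (≈7.2158) theta=-49/608 (≈-0.0806)
After 5 (propagate distance d=44 (to screen)): x=2789/760 (≈3.6697) theta=-49/608 (≈-0.0806)
Rounded to 4 decimal places: x = 3.6697

Answer: 3.6697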